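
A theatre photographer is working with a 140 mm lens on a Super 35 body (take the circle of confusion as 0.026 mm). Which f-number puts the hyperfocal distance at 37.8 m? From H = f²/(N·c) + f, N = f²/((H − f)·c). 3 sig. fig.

f/20

Rearrange H = f²/(N·c) + f for N: N = f² / ((H − f)·c).
N = 140² / ((37800 − 140) × 0.026) = 19600 / 979.2 ≈ 20.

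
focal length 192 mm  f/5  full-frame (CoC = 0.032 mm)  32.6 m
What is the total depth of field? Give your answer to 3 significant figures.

Hyperfocal distance H = f²/(N·c) + f = 192²/(5 × 0.032) + 192 = 36864/0.16 + 192 ≈ 230592.0 mm ≈ 230.6 m.
Near limit Dn = s·(H − f)/(H + s − 2f) = 32600 × (230592.0 − 192) / (230592.0 + 32600 − 2 × 192) = 32600 × 230400.0 / 262808.0 ≈ 28580.0 mm.
Far limit Df = s·(H − f)/(H − s) = 32600 × (230592.0 − 192) / (230592.0 − 32600) = 32600 × 230400.0 / 197992.0 ≈ 37936.1 mm.
Depth of field = Df − Dn = 37936.1 − 28580.0 ≈ 9356.1 mm ≈ 9.36 m.

9.36 m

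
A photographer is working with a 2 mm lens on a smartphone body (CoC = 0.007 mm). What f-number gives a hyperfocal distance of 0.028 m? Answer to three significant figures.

f/22

Rearrange H = f²/(N·c) + f for N: N = f² / ((H − f)·c).
N = 2² / ((28 − 2) × 0.007) = 4 / 0.1820 ≈ 22.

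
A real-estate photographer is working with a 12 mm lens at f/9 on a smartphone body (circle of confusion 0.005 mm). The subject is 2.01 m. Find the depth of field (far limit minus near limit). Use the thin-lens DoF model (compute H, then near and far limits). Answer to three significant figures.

4.11 m

Hyperfocal distance H = f²/(N·c) + f = 12²/(9 × 0.005) + 12 = 144/0.045 + 12 ≈ 3212.0 mm ≈ 3.212 m.
Near limit Dn = s·(H − f)/(H + s − 2f) = 2010 × (3212.0 − 12) / (3212.0 + 2010 − 2 × 12) = 2010 × 3200.0 / 5198.0 ≈ 1237.4 mm.
Far limit Df = s·(H − f)/(H − s) = 2010 × (3212.0 − 12) / (3212.0 − 2010) = 2010 × 3200.0 / 1202.0 ≈ 5351.1 mm.
Depth of field = Df − Dn = 5351.1 − 1237.4 ≈ 4113.7 mm ≈ 4.11 m.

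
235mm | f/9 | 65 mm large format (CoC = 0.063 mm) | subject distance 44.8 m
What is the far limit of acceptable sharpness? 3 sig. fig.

Hyperfocal distance H = f²/(N·c) + f = 235²/(9 × 0.063) + 235 = 55225/0.567 + 235 ≈ 97633.6 mm ≈ 97.63 m.
Far limit Df = s·(H − f)/(H − s) = 44800 × (97633.6 − 235) / (97633.6 − 44800) = 44800 × 97398.6 / 52833.6 ≈ 82589 mm ≈ 82.6 m.

82.6 m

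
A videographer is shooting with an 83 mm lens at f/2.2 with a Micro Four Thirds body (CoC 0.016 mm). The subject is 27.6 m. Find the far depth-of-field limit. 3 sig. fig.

Hyperfocal distance H = f²/(N·c) + f = 83²/(2.2 × 0.016) + 83 = 6889/0.0352 + 83 ≈ 195793.2 mm ≈ 195.8 m.
Far limit Df = s·(H − f)/(H − s) = 27600 × (195793.2 − 83) / (195793.2 − 27600) = 27600 × 195710.2 / 168193.2 ≈ 32115 mm ≈ 32.1 m.

32.1 m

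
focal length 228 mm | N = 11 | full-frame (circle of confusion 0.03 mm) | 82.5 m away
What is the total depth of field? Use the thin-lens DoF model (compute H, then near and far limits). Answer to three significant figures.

118 m

Hyperfocal distance H = f²/(N·c) + f = 228²/(11 × 0.03) + 228 = 51984/0.33 + 228 ≈ 157755.3 mm ≈ 157.8 m.
Near limit Dn = s·(H − f)/(H + s − 2f) = 82500 × (157755.3 − 228) / (157755.3 + 82500 − 2 × 228) = 82500 × 157527.3 / 239799.3 ≈ 54195 mm.
Far limit Df = s·(H − f)/(H − s) = 82500 × (157755.3 − 228) / (157755.3 − 82500) = 82500 × 157527.3 / 75255.3 ≈ 172692 mm.
Depth of field = Df − Dn = 172692 − 54195 ≈ 118497 mm ≈ 118 m.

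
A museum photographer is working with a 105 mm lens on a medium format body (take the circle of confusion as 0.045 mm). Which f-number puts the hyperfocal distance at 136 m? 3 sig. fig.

f/1.80

Rearrange H = f²/(N·c) + f for N: N = f² / ((H − f)·c).
N = 105² / ((136000 − 105) × 0.045) = 11025 / 6115 ≈ 1.80.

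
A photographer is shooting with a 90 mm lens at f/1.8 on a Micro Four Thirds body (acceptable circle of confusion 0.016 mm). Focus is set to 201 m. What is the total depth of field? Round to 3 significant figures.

Hyperfocal distance H = f²/(N·c) + f = 90²/(1.8 × 0.016) + 90 = 8100/0.0288 + 90 ≈ 281340.0 mm ≈ 281.3 m.
Near limit Dn = s·(H − f)/(H + s − 2f) = 201000 × (281340.0 − 90) / (281340.0 + 201000 − 2 × 90) = 201000 × 281250.0 / 482160.0 ≈ 117246 mm.
Far limit Df = s·(H − f)/(H − s) = 201000 × (281340.0 − 90) / (281340.0 − 201000) = 201000 × 281250.0 / 80340.0 ≈ 703650 mm.
Depth of field = Df − Dn = 703650 − 117246 ≈ 586404 mm ≈ 586 m.

586 m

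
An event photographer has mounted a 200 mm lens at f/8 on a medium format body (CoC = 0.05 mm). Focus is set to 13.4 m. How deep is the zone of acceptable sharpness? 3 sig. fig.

3.60 m

Hyperfocal distance H = f²/(N·c) + f = 200²/(8 × 0.05) + 200 = 40000/0.4 + 200 ≈ 100200.0 mm ≈ 100.2 m.
Near limit Dn = s·(H − f)/(H + s − 2f) = 13400 × (100200.0 − 200) / (100200.0 + 13400 − 2 × 200) = 13400 × 100000.0 / 113200.0 ≈ 11837.5 mm.
Far limit Df = s·(H − f)/(H − s) = 13400 × (100200.0 − 200) / (100200.0 − 13400) = 13400 × 100000.0 / 86800.0 ≈ 15437.8 mm.
Depth of field = Df − Dn = 15437.8 − 11837.5 ≈ 3600.3 mm ≈ 3.60 m.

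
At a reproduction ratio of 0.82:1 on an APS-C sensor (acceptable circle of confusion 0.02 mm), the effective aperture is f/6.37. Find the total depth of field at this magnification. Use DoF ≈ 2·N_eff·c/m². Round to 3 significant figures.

At magnification m, DoF ≈ 2·N_eff·c/m² = 2 × 6.37 × 0.02 / 0.82² = 0.2548 / 0.6724 ≈ 0.379 mm.

0.379 mm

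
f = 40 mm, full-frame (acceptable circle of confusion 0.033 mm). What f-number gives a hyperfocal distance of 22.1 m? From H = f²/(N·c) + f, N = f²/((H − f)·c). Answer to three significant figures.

f/2.20

Rearrange H = f²/(N·c) + f for N: N = f² / ((H − f)·c).
N = 40² / ((22100 − 40) × 0.033) = 1600 / 728.0 ≈ 2.20.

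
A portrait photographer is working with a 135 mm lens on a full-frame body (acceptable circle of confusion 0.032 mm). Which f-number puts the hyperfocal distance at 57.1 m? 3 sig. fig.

Rearrange H = f²/(N·c) + f for N: N = f² / ((H − f)·c).
N = 135² / ((57100 − 135) × 0.032) = 18225 / 1823 ≈ 10.

f/10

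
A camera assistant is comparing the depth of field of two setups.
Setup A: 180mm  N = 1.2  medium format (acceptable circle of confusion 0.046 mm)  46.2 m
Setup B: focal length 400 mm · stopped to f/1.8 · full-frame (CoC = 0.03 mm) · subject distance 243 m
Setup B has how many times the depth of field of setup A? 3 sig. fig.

Setup A: H = 180²/(1.2×0.046) + 180 ≈ 587136.5 mm; DoF = Df − Dn = 50130.5 − 42841.1 ≈ 7289.4 mm.
Setup B: H = 400²/(1.8×0.03) + 400 ≈ 2963363.0 mm; DoF = Df − Dn = 264671 − 224610 ≈ 40061 mm.
Ratio = 40061 / 7289.4 ≈ 5.50.

5.50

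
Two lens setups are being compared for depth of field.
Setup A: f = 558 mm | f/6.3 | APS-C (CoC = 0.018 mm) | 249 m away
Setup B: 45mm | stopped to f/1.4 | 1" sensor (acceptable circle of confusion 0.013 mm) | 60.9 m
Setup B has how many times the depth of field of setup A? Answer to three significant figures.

Setup A: H = 558²/(6.3×0.018) + 558 ≈ 2746272.3 mm; DoF = Df − Dn = 273772 − 228339 ≈ 45433 mm.
Setup B: H = 45²/(1.4×0.013) + 45 ≈ 111308.7 mm; DoF = Df − Dn = 134420 − 39368 ≈ 95052 mm.
Ratio = 95052 / 45433 ≈ 2.09.

2.09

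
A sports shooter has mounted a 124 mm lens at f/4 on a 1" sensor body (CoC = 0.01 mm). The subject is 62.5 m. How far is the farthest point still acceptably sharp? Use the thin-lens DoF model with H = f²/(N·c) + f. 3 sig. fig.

Hyperfocal distance H = f²/(N·c) + f = 124²/(4 × 0.01) + 124 = 15376/0.04 + 124 ≈ 384524.0 mm ≈ 384.5 m.
Far limit Df = s·(H − f)/(H − s) = 62500 × (384524.0 − 124) / (384524.0 − 62500) = 62500 × 384400.0 / 322024.0 ≈ 74606 mm ≈ 74.6 m.

74.6 m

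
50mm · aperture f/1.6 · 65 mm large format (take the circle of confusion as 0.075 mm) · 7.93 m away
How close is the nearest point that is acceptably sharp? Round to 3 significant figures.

Hyperfocal distance H = f²/(N·c) + f = 50²/(1.6 × 0.075) + 50 = 2500/0.12 + 50 ≈ 20883.3 mm ≈ 20.88 m.
Near limit Dn = s·(H − f)/(H + s − 2f) = 7930 × (20883.3 − 50) / (20883.3 + 7930 − 2 × 50) = 7930 × 20833.3 / 28713.3 ≈ 5753.7 mm ≈ 5.75 m.

5.75 m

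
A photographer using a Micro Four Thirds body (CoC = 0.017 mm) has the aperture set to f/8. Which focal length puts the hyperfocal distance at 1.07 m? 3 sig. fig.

From H = f²/(N·c) + f, with f ≪ H: f ≈ √(H·N·c) = √(1070 × 8 × 0.017) = √145.52 ≈ 12.06 mm.
Exact: f² + N·c·f − N·c·H = 0 ⇒ f = (−N·c + √((N·c)² + 4·N·c·H))/2 = (−0.136 + √582.10)/2 ≈ 11.995 mm ≈ 12.0 mm.

12.0 mm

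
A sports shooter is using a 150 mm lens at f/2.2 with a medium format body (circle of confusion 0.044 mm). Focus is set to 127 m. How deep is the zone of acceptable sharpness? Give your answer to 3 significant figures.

197 m

Hyperfocal distance H = f²/(N·c) + f = 150²/(2.2 × 0.044) + 150 = 22500/0.0968 + 150 ≈ 232588.0 mm ≈ 232.6 m.
Near limit Dn = s·(H − f)/(H + s − 2f) = 127000 × (232588.0 − 150) / (232588.0 + 127000 − 2 × 150) = 127000 × 232438.0 / 359288.0 ≈ 82161 mm.
Far limit Df = s·(H − f)/(H − s) = 127000 × (232588.0 − 150) / (232588.0 − 127000) = 127000 × 232438.0 / 105588.0 ≈ 279574 mm.
Depth of field = Df − Dn = 279574 − 82161 ≈ 197413 mm ≈ 197 m.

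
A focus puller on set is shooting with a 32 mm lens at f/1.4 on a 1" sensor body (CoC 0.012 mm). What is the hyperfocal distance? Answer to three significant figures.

Hyperfocal distance H = f²/(N·c) + f = 32²/(1.4 × 0.012) + 32 = 1024/0.0168 + 32 ≈ 60984.4 mm ≈ 61.0 m.

61.0 m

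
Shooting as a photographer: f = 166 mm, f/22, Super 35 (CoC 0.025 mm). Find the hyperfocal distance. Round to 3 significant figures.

50.3 m

Hyperfocal distance H = f²/(N·c) + f = 166²/(22 × 0.025) + 166 = 27556/0.55 + 166 ≈ 50267.8 mm ≈ 50.3 m.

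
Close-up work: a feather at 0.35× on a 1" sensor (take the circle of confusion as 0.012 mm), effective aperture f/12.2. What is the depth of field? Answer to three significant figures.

At magnification m, DoF ≈ 2·N_eff·c/m² = 2 × 12.2 × 0.012 / 0.35² = 0.2928 / 0.1225 ≈ 2.39 mm.

2.39 mm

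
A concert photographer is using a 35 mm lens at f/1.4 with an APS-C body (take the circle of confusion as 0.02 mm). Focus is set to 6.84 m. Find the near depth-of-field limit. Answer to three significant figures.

5.92 m

Hyperfocal distance H = f²/(N·c) + f = 35²/(1.4 × 0.02) + 35 = 1225/0.028 + 35 ≈ 43785.0 mm ≈ 43.79 m.
Near limit Dn = s·(H − f)/(H + s − 2f) = 6840 × (43785.0 − 35) / (43785.0 + 6840 − 2 × 35) = 6840 × 43750.0 / 50555.0 ≈ 5919.3 mm ≈ 5.92 m.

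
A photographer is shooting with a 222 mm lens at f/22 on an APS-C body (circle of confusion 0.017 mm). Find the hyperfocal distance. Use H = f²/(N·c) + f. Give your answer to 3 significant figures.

Hyperfocal distance H = f²/(N·c) + f = 222²/(22 × 0.017) + 222 = 49284/0.374 + 222 ≈ 131997.4 mm ≈ 132 m.

132 m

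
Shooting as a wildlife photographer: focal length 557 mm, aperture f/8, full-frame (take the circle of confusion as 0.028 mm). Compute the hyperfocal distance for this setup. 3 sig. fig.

Hyperfocal distance H = f²/(N·c) + f = 557²/(8 × 0.028) + 557 = 310249/0.224 + 557 ≈ 1385597.2 mm ≈ 1390 m.

1390 m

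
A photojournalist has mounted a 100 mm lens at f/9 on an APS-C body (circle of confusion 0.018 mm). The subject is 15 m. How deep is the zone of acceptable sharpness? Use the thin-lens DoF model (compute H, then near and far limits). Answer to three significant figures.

Hyperfocal distance H = f²/(N·c) + f = 100²/(9 × 0.018) + 100 = 10000/0.162 + 100 ≈ 61828.4 mm ≈ 61.83 m.
Near limit Dn = s·(H − f)/(H + s − 2f) = 15000 × (61828.4 − 100) / (61828.4 + 15000 − 2 × 100) = 15000 × 61728.4 / 76628.4 ≈ 12083.3 mm.
Far limit Df = s·(H − f)/(H − s) = 15000 × (61828.4 − 100) / (61828.4 − 15000) = 15000 × 61728.4 / 46828.4 ≈ 19772.7 mm.
Depth of field = Df − Dn = 19772.7 − 12083.3 ≈ 7689.4 mm ≈ 7.69 m.

7.69 m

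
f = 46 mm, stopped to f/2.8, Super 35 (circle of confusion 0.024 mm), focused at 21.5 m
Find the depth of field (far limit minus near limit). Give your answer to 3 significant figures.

Hyperfocal distance H = f²/(N·c) + f = 46²/(2.8 × 0.024) + 46 = 2116/0.0672 + 46 ≈ 31534.1 mm ≈ 31.53 m.
Near limit Dn = s·(H − f)/(H + s − 2f) = 21500 × (31534.1 − 46) / (31534.1 + 21500 − 2 × 46) = 21500 × 31488.1 / 52942.1 ≈ 12787 mm.
Far limit Df = s·(H − f)/(H − s) = 21500 × (31534.1 − 46) / (31534.1 − 21500) = 21500 × 31488.1 / 10034.1 ≈ 67469 mm.
Depth of field = Df − Dn = 67469 − 12787 ≈ 54682 mm ≈ 54.7 m.

54.7 m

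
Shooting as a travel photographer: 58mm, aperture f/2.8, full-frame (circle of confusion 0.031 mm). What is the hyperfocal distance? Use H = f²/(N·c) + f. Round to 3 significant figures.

38.8 m

Hyperfocal distance H = f²/(N·c) + f = 58²/(2.8 × 0.031) + 58 = 3364/0.0868 + 58 ≈ 38813.8 mm ≈ 38.8 m.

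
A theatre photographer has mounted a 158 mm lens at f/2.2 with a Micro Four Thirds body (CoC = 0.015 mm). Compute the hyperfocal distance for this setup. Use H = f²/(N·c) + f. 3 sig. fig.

Hyperfocal distance H = f²/(N·c) + f = 158²/(2.2 × 0.015) + 158 = 24964/0.033 + 158 ≈ 756642.8 mm ≈ 757 m.

757 m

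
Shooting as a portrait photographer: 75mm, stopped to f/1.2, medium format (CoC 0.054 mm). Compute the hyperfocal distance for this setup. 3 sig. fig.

Hyperfocal distance H = f²/(N·c) + f = 75²/(1.2 × 0.054) + 75 = 5625/0.0648 + 75 ≈ 86880.6 mm ≈ 86.9 m.

86.9 m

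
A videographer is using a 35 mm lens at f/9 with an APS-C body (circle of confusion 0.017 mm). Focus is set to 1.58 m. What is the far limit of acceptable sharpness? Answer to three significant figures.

1.96 m

Hyperfocal distance H = f²/(N·c) + f = 35²/(9 × 0.017) + 35 = 1225/0.153 + 35 ≈ 8041.5 mm ≈ 8.042 m.
Far limit Df = s·(H − f)/(H − s) = 1580 × (8041.5 − 35) / (8041.5 − 1580) = 1580 × 8006.5 / 6461.5 ≈ 1957.8 mm ≈ 1.96 m.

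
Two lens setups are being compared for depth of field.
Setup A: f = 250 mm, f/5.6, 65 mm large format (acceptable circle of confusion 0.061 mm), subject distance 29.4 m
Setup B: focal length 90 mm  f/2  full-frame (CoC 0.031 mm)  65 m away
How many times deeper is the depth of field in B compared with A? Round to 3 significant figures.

Setup A: H = 250²/(5.6×0.061) + 250 ≈ 183212.5 mm; DoF = Df − Dn = 34971.8 − 25359.6 ≈ 9612.2 mm.
Setup B: H = 90²/(2×0.031) + 90 ≈ 130735.2 mm; DoF = Df − Dn = 129184 − 43425 ≈ 85759 mm.
Ratio = 85759 / 9612.2 ≈ 8.92.

8.92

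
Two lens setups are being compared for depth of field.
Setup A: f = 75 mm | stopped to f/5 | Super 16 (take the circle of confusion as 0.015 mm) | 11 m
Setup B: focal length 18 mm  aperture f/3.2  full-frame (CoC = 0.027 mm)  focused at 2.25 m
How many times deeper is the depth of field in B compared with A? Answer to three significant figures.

1.27

Setup A: H = 75²/(5×0.015) + 75 ≈ 75075.0 mm; DoF = Df − Dn = 12875.5 − 9601.4 ≈ 3274.1 mm.
Setup B: H = 18²/(3.2×0.027) + 18 ≈ 3768.0 mm; DoF = Df − Dn = 5558.3 − 1410.5 ≈ 4147.8 mm.
Ratio = 4147.8 / 3274.1 ≈ 1.27.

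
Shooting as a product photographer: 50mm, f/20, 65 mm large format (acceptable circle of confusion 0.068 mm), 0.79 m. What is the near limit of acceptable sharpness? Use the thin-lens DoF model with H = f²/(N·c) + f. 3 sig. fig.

0.563 m

Hyperfocal distance H = f²/(N·c) + f = 50²/(20 × 0.068) + 50 = 2500/1.36 + 50 ≈ 1888.2 mm ≈ 1.888 m.
Near limit Dn = s·(H − f)/(H + s − 2f) = 790 × (1888.2 − 50) / (1888.2 + 790 − 2 × 50) = 790 × 1838.2 / 2578.2 ≈ 563.26 mm ≈ 0.563 m.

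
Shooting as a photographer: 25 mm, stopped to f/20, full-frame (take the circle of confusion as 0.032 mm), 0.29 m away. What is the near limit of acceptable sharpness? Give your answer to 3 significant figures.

Hyperfocal distance H = f²/(N·c) + f = 25²/(20 × 0.032) + 25 = 625/0.64 + 25 ≈ 1001.6 mm ≈ 1.002 m.
Near limit Dn = s·(H − f)/(H + s − 2f) = 290 × (1001.6 − 25) / (1001.6 + 290 − 2 × 25) = 290 × 976.6 / 1241.6 ≈ 228.10 mm.

228 mm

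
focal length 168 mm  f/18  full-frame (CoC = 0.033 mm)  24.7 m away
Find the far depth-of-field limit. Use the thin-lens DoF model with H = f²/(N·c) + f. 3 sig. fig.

51.1 m

Hyperfocal distance H = f²/(N·c) + f = 168²/(18 × 0.033) + 168 = 28224/0.594 + 168 ≈ 47683.2 mm ≈ 47.68 m.
Far limit Df = s·(H − f)/(H − s) = 24700 × (47683.2 − 168) / (47683.2 − 24700) = 24700 × 47515.2 / 22983.2 ≈ 51065 mm ≈ 51.1 m.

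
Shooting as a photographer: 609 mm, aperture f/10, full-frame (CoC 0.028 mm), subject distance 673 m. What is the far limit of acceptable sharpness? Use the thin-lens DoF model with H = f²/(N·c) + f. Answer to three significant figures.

1370 m

Hyperfocal distance H = f²/(N·c) + f = 609²/(10 × 0.028) + 609 = 370881/0.28 + 609 ≈ 1325184.0 mm ≈ 1325 m.
Far limit Df = s·(H − f)/(H − s) = 673000 × (1325184.0 − 609) / (1325184.0 − 673000) = 673000 × 1324575.0 / 652184.0 ≈ 1366852 mm ≈ 1370 m.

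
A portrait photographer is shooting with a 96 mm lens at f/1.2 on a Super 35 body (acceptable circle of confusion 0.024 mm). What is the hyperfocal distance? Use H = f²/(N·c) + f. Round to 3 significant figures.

Hyperfocal distance H = f²/(N·c) + f = 96²/(1.2 × 0.024) + 96 = 9216/0.0288 + 96 ≈ 320096.0 mm ≈ 320 m.

320 m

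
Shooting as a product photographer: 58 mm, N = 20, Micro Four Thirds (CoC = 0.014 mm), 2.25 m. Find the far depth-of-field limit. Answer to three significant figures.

2.75 m

Hyperfocal distance H = f²/(N·c) + f = 58²/(20 × 0.014) + 58 = 3364/0.28 + 58 ≈ 12072.3 mm ≈ 12.07 m.
Far limit Df = s·(H − f)/(H − s) = 2250 × (12072.3 − 58) / (12072.3 − 2250) = 2250 × 12014.3 / 9822.3 ≈ 2752.1 mm ≈ 2.75 m.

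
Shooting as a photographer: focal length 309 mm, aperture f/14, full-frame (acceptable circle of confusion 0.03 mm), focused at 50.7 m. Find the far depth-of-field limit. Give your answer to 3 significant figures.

65.1 m

Hyperfocal distance H = f²/(N·c) + f = 309²/(14 × 0.03) + 309 = 95481/0.42 + 309 ≈ 227644.7 mm ≈ 227.6 m.
Far limit Df = s·(H − f)/(H − s) = 50700 × (227644.7 − 309) / (227644.7 − 50700) = 50700 × 227335.7 / 176944.7 ≈ 65139 mm ≈ 65.1 m.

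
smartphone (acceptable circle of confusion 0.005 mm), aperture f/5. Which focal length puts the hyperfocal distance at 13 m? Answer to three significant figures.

From H = f²/(N·c) + f, with f ≪ H: f ≈ √(H·N·c) = √(13000 × 5 × 0.005) = √325.00 ≈ 18.03 mm.
The +f correction barely moves this — solving exactly, f² + N·c·f − N·c·H = 0 ⇒ f = (−N·c + √((N·c)² + 4·N·c·H))/2 = (−0.025 + √1300.0)/2 ≈ 18.015 mm, so f ≈ 18.0 mm.

18.0 mm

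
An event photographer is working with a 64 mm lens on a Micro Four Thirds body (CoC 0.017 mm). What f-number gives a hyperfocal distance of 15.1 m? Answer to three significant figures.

f/16

Rearrange H = f²/(N·c) + f for N: N = f² / ((H − f)·c).
N = 64² / ((15100 − 64) × 0.017) = 4096 / 255.6 ≈ 16.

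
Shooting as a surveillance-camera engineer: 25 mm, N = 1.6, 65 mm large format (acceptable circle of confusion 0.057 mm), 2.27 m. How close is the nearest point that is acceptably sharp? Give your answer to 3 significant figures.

Hyperfocal distance H = f²/(N·c) + f = 25²/(1.6 × 0.057) + 25 = 625/0.0912 + 25 ≈ 6878.1 mm ≈ 6.878 m.
Near limit Dn = s·(H − f)/(H + s − 2f) = 2270 × (6878.1 − 25) / (6878.1 + 2270 − 2 × 25) = 2270 × 6853.1 / 9098.1 ≈ 1709.9 mm ≈ 1.71 m.

1.71 m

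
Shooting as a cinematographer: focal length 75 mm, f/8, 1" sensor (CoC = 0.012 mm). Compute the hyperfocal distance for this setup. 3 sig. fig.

58.7 m

Hyperfocal distance H = f²/(N·c) + f = 75²/(8 × 0.012) + 75 = 5625/0.096 + 75 ≈ 58668.8 mm ≈ 58.7 m.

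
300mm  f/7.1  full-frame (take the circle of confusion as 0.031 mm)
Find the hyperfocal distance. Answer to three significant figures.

Hyperfocal distance H = f²/(N·c) + f = 300²/(7.1 × 0.031) + 300 = 90000/0.2201 + 300 ≈ 409205.0 mm ≈ 409 m.

409 m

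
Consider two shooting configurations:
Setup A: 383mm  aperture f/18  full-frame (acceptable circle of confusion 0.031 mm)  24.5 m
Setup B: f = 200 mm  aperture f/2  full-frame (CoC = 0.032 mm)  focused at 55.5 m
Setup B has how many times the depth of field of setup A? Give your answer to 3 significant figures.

2.18

Setup A: H = 383²/(18×0.031) + 383 ≈ 263266.5 mm; DoF = Df − Dn = 26974.7 − 22441.2 ≈ 4533.5 mm.
Setup B: H = 200²/(2×0.032) + 200 ≈ 625200.0 mm; DoF = Df − Dn = 60887.3 − 50988.5 ≈ 9898.8 mm.
Ratio = 9898.8 / 4533.5 ≈ 2.18.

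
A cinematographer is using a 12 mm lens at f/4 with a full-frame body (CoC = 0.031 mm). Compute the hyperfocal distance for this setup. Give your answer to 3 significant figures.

Hyperfocal distance H = f²/(N·c) + f = 12²/(4 × 0.031) + 12 = 144/0.124 + 12 ≈ 1173.3 mm ≈ 1.17 m.

1.17 m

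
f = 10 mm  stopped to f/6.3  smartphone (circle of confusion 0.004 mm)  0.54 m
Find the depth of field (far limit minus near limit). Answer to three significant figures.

Hyperfocal distance H = f²/(N·c) + f = 10²/(6.3 × 0.004) + 10 = 100/0.0252 + 10 ≈ 3978.3 mm ≈ 3.978 m.
Near limit Dn = s·(H − f)/(H + s − 2f) = 540 × (3978.3 − 10) / (3978.3 + 540 − 2 × 10) = 540 × 3968.3 / 4498.3 ≈ 476.38 mm.
Far limit Df = s·(H − f)/(H − s) = 540 × (3978.3 − 10) / (3978.3 − 540) = 540 × 3968.3 / 3438.3 ≈ 623.24 mm.
Depth of field = Df − Dn = 623.24 − 476.38 ≈ 146.86 mm.

147 mm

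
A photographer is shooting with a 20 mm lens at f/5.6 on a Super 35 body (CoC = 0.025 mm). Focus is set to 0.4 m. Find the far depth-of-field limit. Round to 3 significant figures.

Hyperfocal distance H = f²/(N·c) + f = 20²/(5.6 × 0.025) + 20 = 400/0.14 + 20 ≈ 2877.1 mm ≈ 2.877 m.
Far limit Df = s·(H − f)/(H − s) = 400 × (2877.1 − 20) / (2877.1 − 400) = 400 × 2857.1 / 2477.1 ≈ 461.36 mm.

461 mm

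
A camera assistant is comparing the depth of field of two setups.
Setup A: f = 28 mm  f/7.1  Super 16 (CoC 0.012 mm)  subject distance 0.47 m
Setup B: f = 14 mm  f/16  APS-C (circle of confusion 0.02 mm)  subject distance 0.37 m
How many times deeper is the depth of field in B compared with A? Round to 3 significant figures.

14.4

Setup A: H = 28²/(7.1×0.012) + 28 ≈ 9229.9 mm; DoF = Df − Dn = 493.715 − 448.459 ≈ 45.256 mm.
Setup B: H = 14²/(16×0.02) + 14 ≈ 626.5 mm; DoF = Df − Dn = 883.53 − 234.00 ≈ 649.53 mm.
Ratio = 649.53 / 45.256 ≈ 14.4.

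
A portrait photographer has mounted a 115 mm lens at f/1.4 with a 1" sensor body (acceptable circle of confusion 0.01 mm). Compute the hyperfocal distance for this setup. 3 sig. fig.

945 m

Hyperfocal distance H = f²/(N·c) + f = 115²/(1.4 × 0.01) + 115 = 13225/0.014 + 115 ≈ 944757.9 mm ≈ 945 m.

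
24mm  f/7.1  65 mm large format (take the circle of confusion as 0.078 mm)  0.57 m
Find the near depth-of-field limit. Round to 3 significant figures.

Hyperfocal distance H = f²/(N·c) + f = 24²/(7.1 × 0.078) + 24 = 576/0.5538 + 24 ≈ 1064.1 mm ≈ 1.064 m.
Near limit Dn = s·(H − f)/(H + s − 2f) = 570 × (1064.1 − 24) / (1064.1 + 570 − 2 × 24) = 570 × 1040.1 / 1586.1 ≈ 373.78 mm.

374 mm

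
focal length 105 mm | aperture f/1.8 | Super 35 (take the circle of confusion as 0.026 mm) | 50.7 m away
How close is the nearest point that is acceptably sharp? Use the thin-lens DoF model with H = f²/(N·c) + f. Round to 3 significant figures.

Hyperfocal distance H = f²/(N·c) + f = 105²/(1.8 × 0.026) + 105 = 11025/0.0468 + 105 ≈ 235681.9 mm ≈ 235.7 m.
Near limit Dn = s·(H − f)/(H + s − 2f) = 50700 × (235681.9 − 105) / (235681.9 + 50700 − 2 × 105) = 50700 × 235576.9 / 286171.9 ≈ 41736 mm ≈ 41.7 m.

41.7 m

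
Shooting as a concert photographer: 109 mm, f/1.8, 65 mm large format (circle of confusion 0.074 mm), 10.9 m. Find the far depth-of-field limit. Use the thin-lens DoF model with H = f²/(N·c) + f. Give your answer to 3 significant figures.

Hyperfocal distance H = f²/(N·c) + f = 109²/(1.8 × 0.074) + 109 = 11881/0.1332 + 109 ≈ 89305.7 mm ≈ 89.31 m.
Far limit Df = s·(H − f)/(H − s) = 10900 × (89305.7 − 109) / (89305.7 − 10900) = 10900 × 89196.7 / 78405.7 ≈ 12400 mm ≈ 12.4 m.

12.4 m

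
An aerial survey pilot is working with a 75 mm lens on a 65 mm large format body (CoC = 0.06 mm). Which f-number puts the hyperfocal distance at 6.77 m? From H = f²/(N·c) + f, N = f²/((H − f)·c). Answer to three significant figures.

Rearrange H = f²/(N·c) + f for N: N = f² / ((H − f)·c).
N = 75² / ((6770 − 75) × 0.06) = 5625 / 401.7 ≈ 14.

f/14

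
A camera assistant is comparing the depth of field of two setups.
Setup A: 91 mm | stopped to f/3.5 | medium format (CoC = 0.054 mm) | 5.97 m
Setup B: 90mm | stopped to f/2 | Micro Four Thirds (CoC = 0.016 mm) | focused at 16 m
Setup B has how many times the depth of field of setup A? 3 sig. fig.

Setup A: H = 91²/(3.5×0.054) + 91 ≈ 43905.8 mm; DoF = Df − Dn = 6895.2 − 5263.7 ≈ 1631.5 mm.
Setup B: H = 90²/(2×0.016) + 90 ≈ 253215.0 mm; DoF = Df − Dn = 17073.1 − 15053.8 ≈ 2019.3 mm.
Ratio = 2019.3 / 1631.5 ≈ 1.24.

1.24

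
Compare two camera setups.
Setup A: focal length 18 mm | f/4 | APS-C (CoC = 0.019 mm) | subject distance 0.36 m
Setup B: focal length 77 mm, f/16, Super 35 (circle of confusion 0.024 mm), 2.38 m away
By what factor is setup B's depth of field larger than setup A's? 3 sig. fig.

Setup A: H = 18²/(4×0.019) + 18 ≈ 4281.2 mm; DoF = Df − Dn = 391.399 − 333.265 ≈ 58.134 mm.
Setup B: H = 77²/(16×0.024) + 77 ≈ 15517.1 mm; DoF = Df − Dn = 2797.23 − 2071.08 ≈ 726.15 mm.
Ratio = 726.15 / 58.134 ≈ 12.5.

12.5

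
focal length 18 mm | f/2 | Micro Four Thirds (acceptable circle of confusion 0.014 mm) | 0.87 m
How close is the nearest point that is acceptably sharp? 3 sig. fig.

Hyperfocal distance H = f²/(N·c) + f = 18²/(2 × 0.014) + 18 = 324/0.028 + 18 ≈ 11589.4 mm ≈ 11.59 m.
Near limit Dn = s·(H − f)/(H + s − 2f) = 870 × (11589.4 − 18) / (11589.4 + 870 − 2 × 18) = 870 × 11571.4 / 12423.4 ≈ 810.34 mm ≈ 0.810 m.

0.810 m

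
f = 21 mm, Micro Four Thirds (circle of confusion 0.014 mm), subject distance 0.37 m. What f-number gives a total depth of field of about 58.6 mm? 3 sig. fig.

Write h = H − f = f²/(N·c). The thin-lens limits are Dn = s·h/(h + (s−f)) and Df = s·h/(h − (s−f)), so DoF = Df − Dn = 2·s·(s−f)·h / (h² − (s−f)²).
That is a quadratic in h: DoF·h² − 2·s·(s−f)·h − DoF·(s−f)² = 0 ⇒ h = (s−f)·(s + √(s² + DoF²)) / DoF = 349 × (370 + √(370² + 58.6²)) / 58.6 = 349 × (370 + 374.612) / 58.6 ≈ 4434.6 mm.
Then N = f²/(c·h) = 21² / (0.014 × 4434.6) = 441 / 62.085 ≈ 7.10.

f/7.10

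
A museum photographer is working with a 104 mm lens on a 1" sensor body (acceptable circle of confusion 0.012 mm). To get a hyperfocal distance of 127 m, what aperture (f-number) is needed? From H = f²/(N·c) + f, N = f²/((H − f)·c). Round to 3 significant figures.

f/7.10

Rearrange H = f²/(N·c) + f for N: N = f² / ((H − f)·c).
N = 104² / ((127000 − 104) × 0.012) = 10816 / 1523 ≈ 7.10.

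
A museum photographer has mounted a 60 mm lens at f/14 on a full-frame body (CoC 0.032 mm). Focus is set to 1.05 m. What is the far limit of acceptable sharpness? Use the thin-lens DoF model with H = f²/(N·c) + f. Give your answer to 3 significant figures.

Hyperfocal distance H = f²/(N·c) + f = 60²/(14 × 0.032) + 60 = 3600/0.448 + 60 ≈ 8095.7 mm ≈ 8.096 m.
Far limit Df = s·(H − f)/(H − s) = 1050 × (8095.7 − 60) / (8095.7 − 1050) = 1050 × 8035.7 / 7045.7 ≈ 1197.5 mm ≈ 1.20 m.

1.20 m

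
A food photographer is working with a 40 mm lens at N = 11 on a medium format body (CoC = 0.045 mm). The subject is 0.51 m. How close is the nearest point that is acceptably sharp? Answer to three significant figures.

445 mm

Hyperfocal distance H = f²/(N·c) + f = 40²/(11 × 0.045) + 40 = 1600/0.495 + 40 ≈ 3272.3 mm ≈ 3.272 m.
Near limit Dn = s·(H − f)/(H + s − 2f) = 510 × (3272.3 − 40) / (3272.3 + 510 − 2 × 40) = 510 × 3232.3 / 3702.3 ≈ 445.26 mm.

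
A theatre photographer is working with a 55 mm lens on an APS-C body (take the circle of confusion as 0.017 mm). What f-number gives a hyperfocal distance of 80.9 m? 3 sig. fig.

Rearrange H = f²/(N·c) + f for N: N = f² / ((H − f)·c).
N = 55² / ((80900 − 55) × 0.017) = 3025 / 1374 ≈ 2.20.

f/2.20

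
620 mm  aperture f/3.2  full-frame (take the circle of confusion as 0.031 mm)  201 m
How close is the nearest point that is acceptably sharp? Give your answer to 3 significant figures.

191 m

Hyperfocal distance H = f²/(N·c) + f = 620²/(3.2 × 0.031) + 620 = 384400/0.0992 + 620 ≈ 3875620.0 mm ≈ 3876 m.
Near limit Dn = s·(H − f)/(H + s − 2f) = 201000 × (3875620.0 − 620) / (3875620.0 + 201000 − 2 × 620) = 201000 × 3875000.0 / 4075380.0 ≈ 191117 mm ≈ 191 m.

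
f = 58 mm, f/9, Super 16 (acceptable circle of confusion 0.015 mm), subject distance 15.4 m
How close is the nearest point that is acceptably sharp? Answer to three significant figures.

Hyperfocal distance H = f²/(N·c) + f = 58²/(9 × 0.015) + 58 = 3364/0.135 + 58 ≈ 24976.5 mm ≈ 24.98 m.
Near limit Dn = s·(H − f)/(H + s − 2f) = 15400 × (24976.5 − 58) / (24976.5 + 15400 − 2 × 58) = 15400 × 24918.5 / 40260.5 ≈ 9531.6 mm ≈ 9.53 m.

9.53 m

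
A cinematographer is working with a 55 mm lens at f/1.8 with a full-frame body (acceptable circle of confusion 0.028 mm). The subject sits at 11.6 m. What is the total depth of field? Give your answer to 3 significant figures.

4.63 m

Hyperfocal distance H = f²/(N·c) + f = 55²/(1.8 × 0.028) + 55 = 3025/0.0504 + 55 ≈ 60074.8 mm ≈ 60.07 m.
Near limit Dn = s·(H − f)/(H + s − 2f) = 11600 × (60074.8 − 55) / (60074.8 + 11600 − 2 × 55) = 11600 × 60019.8 / 71564.8 ≈ 9728.7 mm.
Far limit Df = s·(H − f)/(H − s) = 11600 × (60074.8 − 55) / (60074.8 − 11600) = 11600 × 60019.8 / 48474.8 ≈ 14362.7 mm.
Depth of field = Df − Dn = 14362.7 − 9728.7 ≈ 4634.0 mm ≈ 4.63 m.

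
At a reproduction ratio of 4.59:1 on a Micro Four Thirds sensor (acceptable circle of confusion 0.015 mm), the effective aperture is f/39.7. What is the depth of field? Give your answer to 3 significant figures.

0.0565 mm

At magnification m, DoF ≈ 2·N_eff·c/m² = 2 × 39.7 × 0.015 / 4.59² = 1.191 / 21.07 ≈ 0.0565 mm.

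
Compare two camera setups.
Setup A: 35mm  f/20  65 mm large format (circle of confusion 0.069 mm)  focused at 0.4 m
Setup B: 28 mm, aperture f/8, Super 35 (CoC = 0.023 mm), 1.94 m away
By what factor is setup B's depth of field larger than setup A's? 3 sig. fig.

Setup A: H = 35²/(20×0.069) + 35 ≈ 922.7 mm; DoF = Df − Dn = 679.33 − 283.45 ≈ 395.88 mm.
Setup B: H = 28²/(8×0.023) + 28 ≈ 4288.9 mm; DoF = Df − Dn = 3519.2 − 1339.1 ≈ 2180.1 mm.
Ratio = 2180.1 / 395.88 ≈ 5.51.

5.51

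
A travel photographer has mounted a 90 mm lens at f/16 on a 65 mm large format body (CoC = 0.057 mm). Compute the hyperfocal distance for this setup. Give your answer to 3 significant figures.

8.97 m

Hyperfocal distance H = f²/(N·c) + f = 90²/(16 × 0.057) + 90 = 8100/0.912 + 90 ≈ 8971.6 mm ≈ 8.97 m.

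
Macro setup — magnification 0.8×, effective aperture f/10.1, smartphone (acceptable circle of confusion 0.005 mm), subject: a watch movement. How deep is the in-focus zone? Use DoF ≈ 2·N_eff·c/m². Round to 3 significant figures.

0.158 mm

At magnification m, DoF ≈ 2·N_eff·c/m² = 2 × 10.1 × 0.005 / 0.8² = 0.101 / 0.64 ≈ 0.158 mm.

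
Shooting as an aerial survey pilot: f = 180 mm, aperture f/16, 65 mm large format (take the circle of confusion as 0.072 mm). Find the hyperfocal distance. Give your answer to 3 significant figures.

Hyperfocal distance H = f²/(N·c) + f = 180²/(16 × 0.072) + 180 = 32400/1.152 + 180 ≈ 28305.0 mm ≈ 28.3 m.

28.3 m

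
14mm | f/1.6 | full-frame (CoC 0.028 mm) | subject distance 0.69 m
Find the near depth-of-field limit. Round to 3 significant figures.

0.598 m

Hyperfocal distance H = f²/(N·c) + f = 14²/(1.6 × 0.028) + 14 = 196/0.0448 + 14 ≈ 4389.0 mm ≈ 4.389 m.
Near limit Dn = s·(H − f)/(H + s − 2f) = 690 × (4389.0 − 14) / (4389.0 + 690 − 2 × 14) = 690 × 4375.0 / 5051.0 ≈ 597.65 mm ≈ 0.598 m.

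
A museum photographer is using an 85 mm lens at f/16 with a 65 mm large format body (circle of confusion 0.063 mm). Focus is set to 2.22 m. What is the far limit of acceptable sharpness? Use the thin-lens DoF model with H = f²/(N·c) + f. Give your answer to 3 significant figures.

3.16 m

Hyperfocal distance H = f²/(N·c) + f = 85²/(16 × 0.063) + 85 = 7225/1.008 + 85 ≈ 7252.7 mm ≈ 7.253 m.
Far limit Df = s·(H − f)/(H − s) = 2220 × (7252.7 − 85) / (7252.7 − 2220) = 2220 × 7167.7 / 5032.7 ≈ 3161.8 mm ≈ 3.16 m.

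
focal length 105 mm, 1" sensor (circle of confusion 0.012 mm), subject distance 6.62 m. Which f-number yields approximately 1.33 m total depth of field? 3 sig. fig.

f/14

Write h = H − f = f²/(N·c). The thin-lens limits are Dn = s·h/(h + (s−f)) and Df = s·h/(h − (s−f)), so DoF = Df − Dn = 2·s·(s−f)·h / (h² − (s−f)²).
That is a quadratic in h: DoF·h² − 2·s·(s−f)·h − DoF·(s−f)² = 0 ⇒ h = (s−f)·(s + √(s² + DoF²)) / DoF = 6515 × (6620 + √(6620² + 1330²)) / 1330 = 6515 × (6620 + 6752.28) / 1330 ≈ 65504 mm.
Then N = f²/(c·h) = 105² / (0.012 × 65504) = 11025 / 786.05 ≈ 14.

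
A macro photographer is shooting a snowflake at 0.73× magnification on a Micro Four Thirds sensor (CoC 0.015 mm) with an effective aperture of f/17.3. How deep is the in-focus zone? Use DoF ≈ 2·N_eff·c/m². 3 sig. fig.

0.974 mm

At magnification m, DoF ≈ 2·N_eff·c/m² = 2 × 17.3 × 0.015 / 0.73² = 0.519 / 0.5329 ≈ 0.974 mm.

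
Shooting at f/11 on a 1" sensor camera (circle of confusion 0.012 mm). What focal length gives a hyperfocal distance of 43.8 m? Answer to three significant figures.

From H = f²/(N·c) + f, with f ≪ H: f ≈ √(H·N·c) = √(43800 × 11 × 0.012) = √5781.6 ≈ 76.04 mm.
The +f correction barely moves this — solving exactly, f² + N·c·f − N·c·H = 0 ⇒ f = (−N·c + √((N·c)² + 4·N·c·H))/2 = (−0.132 + √23126)/2 ≈ 75.971 mm, so f ≈ 76.0 mm.

76.0 mm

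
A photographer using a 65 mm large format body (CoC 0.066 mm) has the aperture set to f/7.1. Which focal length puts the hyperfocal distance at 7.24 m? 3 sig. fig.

58.0 mm

From H = f²/(N·c) + f, with f ≪ H: f ≈ √(H·N·c) = √(7240 × 7.1 × 0.066) = √3392.7 ≈ 58.25 mm.
Exact: f² + N·c·f − N·c·H = 0 ⇒ f = (−N·c + √((N·c)² + 4·N·c·H))/2 = (−0.4686 + √13571)/2 ≈ 58.013 mm ≈ 58.0 mm.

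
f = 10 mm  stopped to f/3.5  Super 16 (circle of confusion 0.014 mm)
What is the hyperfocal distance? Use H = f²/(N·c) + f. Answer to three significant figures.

Hyperfocal distance H = f²/(N·c) + f = 10²/(3.5 × 0.014) + 10 = 100/0.049 + 10 ≈ 2050.8 mm ≈ 2.05 m.

2.05 m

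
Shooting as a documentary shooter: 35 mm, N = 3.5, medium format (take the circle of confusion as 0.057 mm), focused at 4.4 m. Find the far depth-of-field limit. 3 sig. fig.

Hyperfocal distance H = f²/(N·c) + f = 35²/(3.5 × 0.057) + 35 = 1225/0.1995 + 35 ≈ 6175.4 mm ≈ 6.175 m.
Far limit Df = s·(H − f)/(H − s) = 4400 × (6175.4 − 35) / (6175.4 − 4400) = 4400 × 6140.4 / 1775.4 ≈ 15218 mm ≈ 15.2 m.

15.2 m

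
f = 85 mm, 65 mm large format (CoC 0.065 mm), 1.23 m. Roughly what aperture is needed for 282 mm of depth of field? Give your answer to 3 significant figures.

Write h = H − f = f²/(N·c). The thin-lens limits are Dn = s·h/(h + (s−f)) and Df = s·h/(h − (s−f)), so DoF = Df − Dn = 2·s·(s−f)·h / (h² − (s−f)²).
That is a quadratic in h: DoF·h² − 2·s·(s−f)·h − DoF·(s−f)² = 0 ⇒ h = (s−f)·(s + √(s² + DoF²)) / DoF = 1145 × (1230 + √(1230² + 282²)) / 282 = 1145 × (1230 + 1261.91) / 282 ≈ 10118 mm.
Then N = f²/(c·h) = 85² / (0.065 × 10118) = 7225 / 657.66 ≈ 11.

f/11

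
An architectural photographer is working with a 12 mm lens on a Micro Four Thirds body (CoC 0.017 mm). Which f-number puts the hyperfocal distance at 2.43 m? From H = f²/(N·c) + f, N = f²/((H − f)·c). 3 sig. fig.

Rearrange H = f²/(N·c) + f for N: N = f² / ((H − f)·c).
N = 12² / ((2430 − 12) × 0.017) = 144 / 41.11 ≈ 3.50.

f/3.50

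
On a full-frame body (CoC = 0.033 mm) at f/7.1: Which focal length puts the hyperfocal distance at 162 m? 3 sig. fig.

195 mm

From H = f²/(N·c) + f, with f ≪ H: f ≈ √(H·N·c) = √(162000 × 7.1 × 0.033) = √37957 ≈ 194.8 mm.
The +f correction barely moves this — solving exactly, f² + N·c·f − N·c·H = 0 ⇒ f = (−N·c + √((N·c)² + 4·N·c·H))/2 = (−0.2343 + √151826)/2 ≈ 194.71 mm, so f ≈ 195 mm.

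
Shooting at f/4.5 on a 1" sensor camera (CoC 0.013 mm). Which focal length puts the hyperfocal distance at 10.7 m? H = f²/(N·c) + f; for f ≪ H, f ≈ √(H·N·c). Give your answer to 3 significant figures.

25.0 mm

From H = f²/(N·c) + f, with f ≪ H: f ≈ √(H·N·c) = √(10700 × 4.5 × 0.013) = √625.95 ≈ 25.02 mm.
The +f correction barely moves this — solving exactly, f² + N·c·f − N·c·H = 0 ⇒ f = (−N·c + √((N·c)² + 4·N·c·H))/2 = (−0.0585 + √2503.8)/2 ≈ 24.990 mm, so f ≈ 25.0 mm.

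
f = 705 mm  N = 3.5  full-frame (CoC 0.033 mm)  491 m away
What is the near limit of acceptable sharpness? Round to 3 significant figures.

Hyperfocal distance H = f²/(N·c) + f = 705²/(3.5 × 0.033) + 705 = 497025/0.1155 + 705 ≈ 4303951.8 mm ≈ 4304 m.
Near limit Dn = s·(H − f)/(H + s − 2f) = 491000 × (4303951.8 − 705) / (4303951.8 + 491000 − 2 × 705) = 491000 × 4303246.8 / 4793541.8 ≈ 440779 mm ≈ 441 m.

441 m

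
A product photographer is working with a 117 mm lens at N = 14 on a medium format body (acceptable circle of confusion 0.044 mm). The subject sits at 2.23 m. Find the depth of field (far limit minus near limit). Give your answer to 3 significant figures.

428 mm

Hyperfocal distance H = f²/(N·c) + f = 117²/(14 × 0.044) + 117 = 13689/0.616 + 117 ≈ 22339.4 mm ≈ 22.34 m.
Near limit Dn = s·(H − f)/(H + s − 2f) = 2230 × (22339.4 − 117) / (22339.4 + 2230 − 2 × 117) = 2230 × 22222.4 / 24335.4 ≈ 2036.37 mm.
Far limit Df = s·(H − f)/(H − s) = 2230 × (22339.4 − 117) / (22339.4 − 2230) = 2230 × 22222.4 / 20109.4 ≈ 2464.32 mm.
Depth of field = Df − Dn = 2464.32 − 2036.37 ≈ 427.95 mm.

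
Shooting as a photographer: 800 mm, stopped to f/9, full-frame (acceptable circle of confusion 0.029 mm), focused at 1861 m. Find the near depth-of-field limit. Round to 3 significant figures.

1060 m

Hyperfocal distance H = f²/(N·c) + f = 800²/(9 × 0.029) + 800 = 640000/0.261 + 800 ≈ 2452907.3 mm ≈ 2453 m.
Near limit Dn = s·(H − f)/(H + s − 2f) = 1861000 × (2452907.3 − 800) / (2452907.3 + 1861000 − 2 × 800) = 1861000 × 2452107.3 / 4312307.3 ≈ 1058220 mm ≈ 1060 m.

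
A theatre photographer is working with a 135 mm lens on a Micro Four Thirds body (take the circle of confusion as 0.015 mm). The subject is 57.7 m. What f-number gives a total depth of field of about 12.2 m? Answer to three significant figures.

f/2.21

Write h = H − f = f²/(N·c). The thin-lens limits are Dn = s·h/(h + (s−f)) and Df = s·h/(h − (s−f)), so DoF = Df − Dn = 2·s·(s−f)·h / (h² − (s−f)²).
That is a quadratic in h: DoF·h² − 2·s·(s−f)·h − DoF·(s−f)² = 0 ⇒ h = (s−f)·(s + √(s² + DoF²)) / DoF = 57565 × (57700 + √(57700² + 12200²)) / 12200 = 57565 × (57700 + 58975.7) / 12200 ≈ 550527 mm.
Then N = f²/(c·h) = 135² / (0.015 × 550527) = 18225 / 8257.9 ≈ 2.21.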